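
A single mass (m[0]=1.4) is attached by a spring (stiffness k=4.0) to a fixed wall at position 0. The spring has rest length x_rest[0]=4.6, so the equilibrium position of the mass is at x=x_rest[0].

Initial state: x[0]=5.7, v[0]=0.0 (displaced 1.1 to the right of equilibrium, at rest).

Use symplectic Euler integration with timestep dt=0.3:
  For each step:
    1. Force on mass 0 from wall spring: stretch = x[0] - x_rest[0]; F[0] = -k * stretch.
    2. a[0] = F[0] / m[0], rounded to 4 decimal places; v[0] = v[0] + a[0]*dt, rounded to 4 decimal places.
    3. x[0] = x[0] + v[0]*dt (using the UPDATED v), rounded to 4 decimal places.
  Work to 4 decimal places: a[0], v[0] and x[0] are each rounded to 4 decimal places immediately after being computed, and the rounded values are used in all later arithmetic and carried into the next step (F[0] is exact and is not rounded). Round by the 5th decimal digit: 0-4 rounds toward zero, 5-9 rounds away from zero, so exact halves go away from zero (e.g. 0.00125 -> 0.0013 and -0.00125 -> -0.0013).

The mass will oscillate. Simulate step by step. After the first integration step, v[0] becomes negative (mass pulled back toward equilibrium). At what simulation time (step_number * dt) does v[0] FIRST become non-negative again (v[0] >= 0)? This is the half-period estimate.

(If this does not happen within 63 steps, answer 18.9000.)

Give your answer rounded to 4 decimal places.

Answer: 2.1000

Derivation:
Step 0: x=[5.7000] v=[0.0000]
Step 1: x=[5.4171] v=[-0.9429]
Step 2: x=[4.9241] v=[-1.6433]
Step 3: x=[4.3478] v=[-1.9211]
Step 4: x=[3.8363] v=[-1.7049]
Step 5: x=[3.5212] v=[-1.0503]
Step 6: x=[3.4835] v=[-0.1256]
Step 7: x=[3.7329] v=[0.8314]
First v>=0 after going negative at step 7, time=2.1000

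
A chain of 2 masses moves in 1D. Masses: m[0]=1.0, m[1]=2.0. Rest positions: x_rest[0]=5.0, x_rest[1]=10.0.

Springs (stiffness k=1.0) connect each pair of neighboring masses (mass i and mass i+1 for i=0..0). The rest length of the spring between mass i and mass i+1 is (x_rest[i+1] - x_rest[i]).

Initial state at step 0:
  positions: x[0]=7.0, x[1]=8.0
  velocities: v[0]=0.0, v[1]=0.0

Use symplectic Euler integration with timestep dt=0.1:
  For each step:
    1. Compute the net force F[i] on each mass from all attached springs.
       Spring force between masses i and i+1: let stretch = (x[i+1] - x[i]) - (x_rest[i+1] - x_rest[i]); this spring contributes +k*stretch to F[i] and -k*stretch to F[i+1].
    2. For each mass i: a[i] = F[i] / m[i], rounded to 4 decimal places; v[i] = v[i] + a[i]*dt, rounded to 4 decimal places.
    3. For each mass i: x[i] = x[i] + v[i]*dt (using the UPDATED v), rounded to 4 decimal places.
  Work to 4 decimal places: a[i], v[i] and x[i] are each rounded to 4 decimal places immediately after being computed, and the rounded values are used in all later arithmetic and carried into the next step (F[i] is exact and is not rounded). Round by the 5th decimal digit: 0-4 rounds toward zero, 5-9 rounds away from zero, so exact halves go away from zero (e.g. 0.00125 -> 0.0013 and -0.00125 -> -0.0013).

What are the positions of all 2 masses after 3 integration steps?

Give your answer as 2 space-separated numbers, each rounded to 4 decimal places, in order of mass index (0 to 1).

Step 0: x=[7.0000 8.0000] v=[0.0000 0.0000]
Step 1: x=[6.9600 8.0200] v=[-0.4000 0.2000]
Step 2: x=[6.8806 8.0597] v=[-0.7940 0.3970]
Step 3: x=[6.7630 8.1185] v=[-1.1761 0.5881]

Answer: 6.7630 8.1185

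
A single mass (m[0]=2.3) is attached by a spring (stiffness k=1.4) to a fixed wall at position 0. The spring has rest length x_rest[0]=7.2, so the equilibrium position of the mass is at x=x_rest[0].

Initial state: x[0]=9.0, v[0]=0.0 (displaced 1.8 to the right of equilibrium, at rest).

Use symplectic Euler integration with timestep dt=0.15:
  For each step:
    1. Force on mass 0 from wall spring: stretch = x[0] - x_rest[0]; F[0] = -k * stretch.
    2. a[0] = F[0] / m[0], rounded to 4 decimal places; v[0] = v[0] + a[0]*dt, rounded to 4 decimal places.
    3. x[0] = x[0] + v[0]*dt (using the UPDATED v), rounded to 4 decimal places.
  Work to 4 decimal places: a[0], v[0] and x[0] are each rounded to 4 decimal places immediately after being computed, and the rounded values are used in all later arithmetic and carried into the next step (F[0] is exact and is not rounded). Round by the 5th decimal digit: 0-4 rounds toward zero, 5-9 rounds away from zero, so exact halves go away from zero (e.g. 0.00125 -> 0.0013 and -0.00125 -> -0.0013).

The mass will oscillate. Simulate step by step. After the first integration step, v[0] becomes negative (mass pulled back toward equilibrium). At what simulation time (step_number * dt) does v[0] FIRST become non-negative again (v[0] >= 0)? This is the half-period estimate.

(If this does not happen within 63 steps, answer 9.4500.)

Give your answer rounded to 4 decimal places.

Answer: 4.0500

Derivation:
Step 0: x=[9.0000] v=[0.0000]
Step 1: x=[8.9753] v=[-0.1644]
Step 2: x=[8.9263] v=[-0.3265]
Step 3: x=[8.8537] v=[-0.4841]
Step 4: x=[8.7584] v=[-0.6351]
Step 5: x=[8.6418] v=[-0.7774]
Step 6: x=[8.5055] v=[-0.9090]
Step 7: x=[8.3513] v=[-1.0282]
Step 8: x=[8.1813] v=[-1.1333]
Step 9: x=[7.9979] v=[-1.2229]
Step 10: x=[7.8035] v=[-1.2958]
Step 11: x=[7.6009] v=[-1.3509]
Step 12: x=[7.3928] v=[-1.3875]
Step 13: x=[7.1820] v=[-1.4051]
Step 14: x=[6.9715] v=[-1.4035]
Step 15: x=[6.7641] v=[-1.3826]
Step 16: x=[6.5627] v=[-1.3428]
Step 17: x=[6.3700] v=[-1.2846]
Step 18: x=[6.1887] v=[-1.2088]
Step 19: x=[6.0212] v=[-1.1165]
Step 20: x=[5.8699] v=[-1.0089]
Step 21: x=[5.7368] v=[-0.8875]
Step 22: x=[5.6237] v=[-0.7539]
Step 23: x=[5.5322] v=[-0.6100]
Step 24: x=[5.4635] v=[-0.4577]
Step 25: x=[5.4186] v=[-0.2992]
Step 26: x=[5.3981] v=[-0.1366]
Step 27: x=[5.4023] v=[0.0279]
First v>=0 after going negative at step 27, time=4.0500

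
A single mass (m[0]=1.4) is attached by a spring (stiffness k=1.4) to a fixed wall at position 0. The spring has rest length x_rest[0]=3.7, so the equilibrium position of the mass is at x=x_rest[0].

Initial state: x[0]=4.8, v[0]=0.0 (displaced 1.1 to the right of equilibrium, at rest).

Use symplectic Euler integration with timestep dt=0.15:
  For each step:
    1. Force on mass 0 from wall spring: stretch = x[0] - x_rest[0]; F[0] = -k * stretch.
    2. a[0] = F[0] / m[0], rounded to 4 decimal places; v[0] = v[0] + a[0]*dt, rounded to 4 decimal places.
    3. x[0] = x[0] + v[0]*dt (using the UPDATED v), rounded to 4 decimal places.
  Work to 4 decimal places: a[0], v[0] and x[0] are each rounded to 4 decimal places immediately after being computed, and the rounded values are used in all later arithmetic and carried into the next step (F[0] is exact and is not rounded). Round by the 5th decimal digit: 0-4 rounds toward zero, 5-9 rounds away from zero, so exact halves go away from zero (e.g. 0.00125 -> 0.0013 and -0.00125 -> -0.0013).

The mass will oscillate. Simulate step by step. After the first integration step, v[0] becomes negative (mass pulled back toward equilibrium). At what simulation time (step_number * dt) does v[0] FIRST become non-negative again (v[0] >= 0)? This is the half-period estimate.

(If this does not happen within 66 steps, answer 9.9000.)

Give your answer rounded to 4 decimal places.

Answer: 3.1500

Derivation:
Step 0: x=[4.8000] v=[0.0000]
Step 1: x=[4.7753] v=[-0.1650]
Step 2: x=[4.7264] v=[-0.3263]
Step 3: x=[4.6544] v=[-0.4803]
Step 4: x=[4.5609] v=[-0.6235]
Step 5: x=[4.4480] v=[-0.7526]
Step 6: x=[4.3183] v=[-0.8648]
Step 7: x=[4.1747] v=[-0.9575]
Step 8: x=[4.0204] v=[-1.0287]
Step 9: x=[3.8589] v=[-1.0768]
Step 10: x=[3.6938] v=[-1.1006]
Step 11: x=[3.5288] v=[-1.0997]
Step 12: x=[3.3677] v=[-1.0740]
Step 13: x=[3.2141] v=[-1.0242]
Step 14: x=[3.0714] v=[-0.9513]
Step 15: x=[2.9429] v=[-0.8570]
Step 16: x=[2.8314] v=[-0.7434]
Step 17: x=[2.7394] v=[-0.6131]
Step 18: x=[2.6691] v=[-0.4690]
Step 19: x=[2.6219] v=[-0.3144]
Step 20: x=[2.5990] v=[-0.1527]
Step 21: x=[2.6009] v=[0.0125]
First v>=0 after going negative at step 21, time=3.1500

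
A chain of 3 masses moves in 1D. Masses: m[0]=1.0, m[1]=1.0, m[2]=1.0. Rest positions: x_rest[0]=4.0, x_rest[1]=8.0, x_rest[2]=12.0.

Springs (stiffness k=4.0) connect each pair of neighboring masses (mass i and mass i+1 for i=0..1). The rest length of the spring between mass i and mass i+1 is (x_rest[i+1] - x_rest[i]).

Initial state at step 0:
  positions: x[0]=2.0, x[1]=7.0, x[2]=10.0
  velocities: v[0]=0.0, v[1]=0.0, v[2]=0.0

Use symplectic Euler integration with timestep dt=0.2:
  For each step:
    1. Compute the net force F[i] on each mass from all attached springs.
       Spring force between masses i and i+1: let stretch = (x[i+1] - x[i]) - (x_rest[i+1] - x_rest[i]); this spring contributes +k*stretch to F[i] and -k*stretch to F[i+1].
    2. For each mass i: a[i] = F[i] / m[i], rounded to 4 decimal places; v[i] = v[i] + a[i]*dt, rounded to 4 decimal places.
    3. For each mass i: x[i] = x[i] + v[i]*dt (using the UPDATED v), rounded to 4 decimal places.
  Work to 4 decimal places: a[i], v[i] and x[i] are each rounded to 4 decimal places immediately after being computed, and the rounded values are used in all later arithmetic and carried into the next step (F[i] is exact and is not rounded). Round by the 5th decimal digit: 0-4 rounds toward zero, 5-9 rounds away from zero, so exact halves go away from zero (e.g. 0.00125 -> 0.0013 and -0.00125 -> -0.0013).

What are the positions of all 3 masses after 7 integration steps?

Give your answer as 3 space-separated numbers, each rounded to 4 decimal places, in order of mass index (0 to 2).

Step 0: x=[2.0000 7.0000 10.0000] v=[0.0000 0.0000 0.0000]
Step 1: x=[2.1600 6.6800 10.1600] v=[0.8000 -1.6000 0.8000]
Step 2: x=[2.4032 6.1936 10.4032] v=[1.2160 -2.4320 1.2160]
Step 3: x=[2.6129 5.7743 10.6129] v=[1.0483 -2.0966 1.0483]
Step 4: x=[2.6884 5.6233 10.6884] v=[0.3774 -0.7548 0.3774]
Step 5: x=[2.5935 5.8132 10.5935] v=[-0.4747 0.9494 -0.4747]
Step 6: x=[2.3737 6.2528 10.3737] v=[-1.0989 2.1979 -1.0989]
Step 7: x=[2.1346 6.7311 10.1346] v=[-1.1956 2.3913 -1.1956]

Answer: 2.1346 6.7311 10.1346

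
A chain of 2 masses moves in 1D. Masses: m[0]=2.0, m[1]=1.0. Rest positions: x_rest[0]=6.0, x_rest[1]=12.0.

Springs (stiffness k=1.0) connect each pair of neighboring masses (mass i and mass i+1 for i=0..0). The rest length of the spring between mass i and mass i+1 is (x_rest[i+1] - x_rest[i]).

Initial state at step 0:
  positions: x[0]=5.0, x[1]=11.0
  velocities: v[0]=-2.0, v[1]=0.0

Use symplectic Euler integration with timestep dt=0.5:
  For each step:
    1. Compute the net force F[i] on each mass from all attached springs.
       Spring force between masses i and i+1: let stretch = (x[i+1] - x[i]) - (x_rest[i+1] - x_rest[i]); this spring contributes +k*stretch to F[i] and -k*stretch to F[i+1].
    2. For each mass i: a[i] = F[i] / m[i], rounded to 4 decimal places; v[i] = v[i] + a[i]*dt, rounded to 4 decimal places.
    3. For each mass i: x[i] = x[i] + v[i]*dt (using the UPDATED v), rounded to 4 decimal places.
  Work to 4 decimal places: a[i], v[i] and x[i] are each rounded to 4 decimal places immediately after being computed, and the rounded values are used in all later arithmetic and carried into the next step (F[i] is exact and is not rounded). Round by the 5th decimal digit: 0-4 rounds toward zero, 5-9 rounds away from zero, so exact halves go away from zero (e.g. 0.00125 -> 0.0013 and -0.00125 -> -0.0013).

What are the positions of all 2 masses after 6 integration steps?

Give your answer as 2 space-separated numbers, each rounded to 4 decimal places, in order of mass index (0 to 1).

Step 0: x=[5.0000 11.0000] v=[-2.0000 0.0000]
Step 1: x=[4.0000 11.0000] v=[-2.0000 0.0000]
Step 2: x=[3.1250 10.7500] v=[-1.7500 -0.5000]
Step 3: x=[2.4531 10.0938] v=[-1.3438 -1.3125]
Step 4: x=[1.9863 9.0274] v=[-0.9336 -2.1329]
Step 5: x=[1.6497 7.7007] v=[-0.6733 -2.6535]
Step 6: x=[1.3194 6.3612] v=[-0.6606 -2.6790]

Answer: 1.3194 6.3612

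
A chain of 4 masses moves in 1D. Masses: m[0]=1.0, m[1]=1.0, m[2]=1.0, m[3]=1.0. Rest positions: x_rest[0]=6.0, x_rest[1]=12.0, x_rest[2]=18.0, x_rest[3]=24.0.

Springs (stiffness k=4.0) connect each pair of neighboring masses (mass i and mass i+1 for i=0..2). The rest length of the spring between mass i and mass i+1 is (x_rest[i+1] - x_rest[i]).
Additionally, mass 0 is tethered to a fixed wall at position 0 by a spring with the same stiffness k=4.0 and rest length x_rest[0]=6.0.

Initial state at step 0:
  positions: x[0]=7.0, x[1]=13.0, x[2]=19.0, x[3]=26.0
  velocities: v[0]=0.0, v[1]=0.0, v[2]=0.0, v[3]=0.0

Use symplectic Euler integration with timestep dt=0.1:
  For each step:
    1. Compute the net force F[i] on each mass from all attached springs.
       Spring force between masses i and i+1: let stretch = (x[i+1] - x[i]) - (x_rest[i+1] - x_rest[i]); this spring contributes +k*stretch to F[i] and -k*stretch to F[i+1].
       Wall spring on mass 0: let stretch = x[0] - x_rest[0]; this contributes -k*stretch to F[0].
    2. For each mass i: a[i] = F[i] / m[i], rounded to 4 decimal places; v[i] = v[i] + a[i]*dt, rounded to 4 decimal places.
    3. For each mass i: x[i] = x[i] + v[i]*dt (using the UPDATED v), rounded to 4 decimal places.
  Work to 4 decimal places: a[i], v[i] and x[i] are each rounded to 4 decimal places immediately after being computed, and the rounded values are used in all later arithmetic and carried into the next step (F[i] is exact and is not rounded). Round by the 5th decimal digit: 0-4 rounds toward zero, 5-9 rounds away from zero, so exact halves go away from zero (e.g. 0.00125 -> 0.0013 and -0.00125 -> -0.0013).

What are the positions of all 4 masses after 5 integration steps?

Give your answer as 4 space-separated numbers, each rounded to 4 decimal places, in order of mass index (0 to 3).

Step 0: x=[7.0000 13.0000 19.0000 26.0000] v=[0.0000 0.0000 0.0000 0.0000]
Step 1: x=[6.9600 13.0000 19.0400 25.9600] v=[-0.4000 0.0000 0.4000 -0.4000]
Step 2: x=[6.8832 13.0000 19.1152 25.8832] v=[-0.7680 0.0000 0.7520 -0.7680]
Step 3: x=[6.7757 12.9999 19.2165 25.7757] v=[-1.0746 -0.0006 1.0131 -1.0752]
Step 4: x=[6.6462 12.9995 19.3315 25.6458] v=[-1.2952 -0.0036 1.1501 -1.2989]
Step 5: x=[6.5050 12.9983 19.4458 25.5033] v=[-1.4124 -0.0121 1.1430 -1.4246]

Answer: 6.5050 12.9983 19.4458 25.5033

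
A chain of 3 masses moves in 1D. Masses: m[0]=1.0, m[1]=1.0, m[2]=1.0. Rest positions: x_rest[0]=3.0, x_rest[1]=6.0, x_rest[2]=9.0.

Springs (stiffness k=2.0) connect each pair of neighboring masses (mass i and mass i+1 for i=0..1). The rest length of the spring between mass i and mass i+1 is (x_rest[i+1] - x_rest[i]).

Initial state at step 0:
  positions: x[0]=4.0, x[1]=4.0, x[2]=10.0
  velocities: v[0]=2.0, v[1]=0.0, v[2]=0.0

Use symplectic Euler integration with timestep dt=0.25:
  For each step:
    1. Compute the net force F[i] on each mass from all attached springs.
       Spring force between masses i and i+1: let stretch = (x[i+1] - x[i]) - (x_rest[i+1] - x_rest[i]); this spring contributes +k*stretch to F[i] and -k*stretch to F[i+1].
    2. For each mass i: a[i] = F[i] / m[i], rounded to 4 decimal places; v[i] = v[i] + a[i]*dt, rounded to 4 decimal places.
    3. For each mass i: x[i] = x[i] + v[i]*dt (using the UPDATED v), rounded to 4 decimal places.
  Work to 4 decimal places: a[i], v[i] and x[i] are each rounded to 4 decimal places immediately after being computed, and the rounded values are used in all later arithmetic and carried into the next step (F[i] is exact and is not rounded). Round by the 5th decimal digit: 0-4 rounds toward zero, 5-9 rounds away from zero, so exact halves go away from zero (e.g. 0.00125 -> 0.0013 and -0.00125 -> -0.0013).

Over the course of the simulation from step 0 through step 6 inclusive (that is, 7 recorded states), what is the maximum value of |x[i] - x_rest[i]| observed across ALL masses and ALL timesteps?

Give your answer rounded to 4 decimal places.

Answer: 2.8431

Derivation:
Step 0: x=[4.0000 4.0000 10.0000] v=[2.0000 0.0000 0.0000]
Step 1: x=[4.1250 4.7500 9.6250] v=[0.5000 3.0000 -1.5000]
Step 2: x=[3.9531 6.0313 9.0156] v=[-0.6875 5.1250 -2.4375]
Step 3: x=[3.6660 7.4258 8.4082] v=[-1.1484 5.5781 -2.4297]
Step 4: x=[3.4739 8.4732 8.0530] v=[-0.7685 4.1894 -1.4209]
Step 5: x=[3.5317 8.8431 8.1253] v=[0.2312 1.4797 0.2892]
Step 6: x=[3.8784 8.4594 8.6623] v=[1.3869 -1.5349 2.1481]
Max displacement = 2.8431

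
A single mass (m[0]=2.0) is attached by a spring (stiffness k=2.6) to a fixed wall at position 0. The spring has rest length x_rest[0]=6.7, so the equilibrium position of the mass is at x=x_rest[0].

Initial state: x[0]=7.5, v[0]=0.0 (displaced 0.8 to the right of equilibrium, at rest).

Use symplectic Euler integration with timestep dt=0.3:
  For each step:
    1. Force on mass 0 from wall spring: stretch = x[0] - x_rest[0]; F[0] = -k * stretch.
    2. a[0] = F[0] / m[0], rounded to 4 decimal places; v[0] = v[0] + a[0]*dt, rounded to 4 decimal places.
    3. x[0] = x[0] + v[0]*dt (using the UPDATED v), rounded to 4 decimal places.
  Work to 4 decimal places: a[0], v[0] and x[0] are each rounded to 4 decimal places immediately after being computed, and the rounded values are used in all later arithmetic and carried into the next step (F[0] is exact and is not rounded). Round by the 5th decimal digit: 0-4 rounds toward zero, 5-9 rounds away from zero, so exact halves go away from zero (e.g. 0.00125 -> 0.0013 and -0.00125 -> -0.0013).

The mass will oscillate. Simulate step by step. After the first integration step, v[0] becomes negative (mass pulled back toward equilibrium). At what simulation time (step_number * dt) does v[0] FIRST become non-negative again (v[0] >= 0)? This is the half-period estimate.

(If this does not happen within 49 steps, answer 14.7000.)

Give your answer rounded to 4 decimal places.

Step 0: x=[7.5000] v=[0.0000]
Step 1: x=[7.4064] v=[-0.3120]
Step 2: x=[7.2302] v=[-0.5875]
Step 3: x=[6.9919] v=[-0.7943]
Step 4: x=[6.7194] v=[-0.9082]
Step 5: x=[6.4447] v=[-0.9158]
Step 6: x=[6.1998] v=[-0.8162]
Step 7: x=[6.0135] v=[-0.6211]
Step 8: x=[5.9075] v=[-0.3534]
Step 9: x=[5.8942] v=[-0.0443]
Step 10: x=[5.9752] v=[0.2700]
First v>=0 after going negative at step 10, time=3.0000

Answer: 3.0000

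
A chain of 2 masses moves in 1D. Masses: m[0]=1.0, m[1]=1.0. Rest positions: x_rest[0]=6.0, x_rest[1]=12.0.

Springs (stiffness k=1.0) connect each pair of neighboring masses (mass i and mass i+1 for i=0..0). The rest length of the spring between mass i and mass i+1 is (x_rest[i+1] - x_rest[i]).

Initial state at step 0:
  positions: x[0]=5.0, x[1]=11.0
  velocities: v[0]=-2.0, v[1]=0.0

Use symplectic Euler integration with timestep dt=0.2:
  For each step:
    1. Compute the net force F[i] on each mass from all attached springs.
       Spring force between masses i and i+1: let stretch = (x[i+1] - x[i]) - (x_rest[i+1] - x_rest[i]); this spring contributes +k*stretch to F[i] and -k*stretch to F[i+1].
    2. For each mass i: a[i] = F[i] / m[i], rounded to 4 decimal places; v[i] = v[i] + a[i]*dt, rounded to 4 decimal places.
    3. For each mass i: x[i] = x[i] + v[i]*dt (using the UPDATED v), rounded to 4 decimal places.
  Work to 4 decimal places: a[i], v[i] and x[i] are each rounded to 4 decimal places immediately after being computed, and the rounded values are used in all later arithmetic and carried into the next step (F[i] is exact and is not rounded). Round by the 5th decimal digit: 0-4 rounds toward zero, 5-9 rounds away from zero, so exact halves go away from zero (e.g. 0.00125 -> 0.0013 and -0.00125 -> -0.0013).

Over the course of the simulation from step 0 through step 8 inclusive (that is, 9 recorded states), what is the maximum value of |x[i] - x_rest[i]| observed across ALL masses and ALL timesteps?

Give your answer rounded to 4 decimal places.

Step 0: x=[5.0000 11.0000] v=[-2.0000 0.0000]
Step 1: x=[4.6000 11.0000] v=[-2.0000 0.0000]
Step 2: x=[4.2160 10.9840] v=[-1.9200 -0.0800]
Step 3: x=[3.8627 10.9373] v=[-1.7664 -0.2336]
Step 4: x=[3.5524 10.8476] v=[-1.5515 -0.4485]
Step 5: x=[3.2939 10.7061] v=[-1.2925 -0.7075]
Step 6: x=[3.0919 10.5081] v=[-1.0101 -0.9899]
Step 7: x=[2.9465 10.2535] v=[-0.7269 -1.2731]
Step 8: x=[2.8534 9.9466] v=[-0.4655 -1.5345]
Max displacement = 3.1466

Answer: 3.1466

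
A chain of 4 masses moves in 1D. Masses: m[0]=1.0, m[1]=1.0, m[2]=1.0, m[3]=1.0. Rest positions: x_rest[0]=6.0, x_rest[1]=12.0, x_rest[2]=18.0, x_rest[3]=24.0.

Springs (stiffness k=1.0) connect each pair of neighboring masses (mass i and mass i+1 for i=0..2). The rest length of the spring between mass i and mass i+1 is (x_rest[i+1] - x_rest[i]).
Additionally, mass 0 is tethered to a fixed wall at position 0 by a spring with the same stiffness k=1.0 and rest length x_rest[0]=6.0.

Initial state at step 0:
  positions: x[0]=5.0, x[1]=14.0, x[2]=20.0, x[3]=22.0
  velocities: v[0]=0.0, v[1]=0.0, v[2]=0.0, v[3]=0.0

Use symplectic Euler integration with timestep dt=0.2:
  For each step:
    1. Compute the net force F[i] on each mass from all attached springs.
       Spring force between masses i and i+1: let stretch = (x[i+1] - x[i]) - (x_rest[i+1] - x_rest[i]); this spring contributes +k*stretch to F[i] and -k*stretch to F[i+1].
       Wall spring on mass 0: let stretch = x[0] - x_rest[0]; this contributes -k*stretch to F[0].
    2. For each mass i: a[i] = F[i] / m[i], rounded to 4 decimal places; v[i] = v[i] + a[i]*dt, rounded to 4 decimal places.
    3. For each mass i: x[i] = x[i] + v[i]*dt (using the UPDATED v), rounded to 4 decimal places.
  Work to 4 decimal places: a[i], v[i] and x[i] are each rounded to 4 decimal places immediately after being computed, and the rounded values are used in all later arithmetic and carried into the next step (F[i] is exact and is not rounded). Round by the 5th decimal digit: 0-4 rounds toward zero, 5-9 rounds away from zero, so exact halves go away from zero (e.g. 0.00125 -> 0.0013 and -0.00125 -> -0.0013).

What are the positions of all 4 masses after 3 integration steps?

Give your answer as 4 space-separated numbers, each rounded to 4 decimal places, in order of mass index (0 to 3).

Step 0: x=[5.0000 14.0000 20.0000 22.0000] v=[0.0000 0.0000 0.0000 0.0000]
Step 1: x=[5.1600 13.8800 19.8400 22.1600] v=[0.8000 -0.6000 -0.8000 0.8000]
Step 2: x=[5.4624 13.6496 19.5344 22.4672] v=[1.5120 -1.1520 -1.5280 1.5360]
Step 3: x=[5.8738 13.3271 19.1107 22.8971] v=[2.0570 -1.6125 -2.1184 2.1494]

Answer: 5.8738 13.3271 19.1107 22.8971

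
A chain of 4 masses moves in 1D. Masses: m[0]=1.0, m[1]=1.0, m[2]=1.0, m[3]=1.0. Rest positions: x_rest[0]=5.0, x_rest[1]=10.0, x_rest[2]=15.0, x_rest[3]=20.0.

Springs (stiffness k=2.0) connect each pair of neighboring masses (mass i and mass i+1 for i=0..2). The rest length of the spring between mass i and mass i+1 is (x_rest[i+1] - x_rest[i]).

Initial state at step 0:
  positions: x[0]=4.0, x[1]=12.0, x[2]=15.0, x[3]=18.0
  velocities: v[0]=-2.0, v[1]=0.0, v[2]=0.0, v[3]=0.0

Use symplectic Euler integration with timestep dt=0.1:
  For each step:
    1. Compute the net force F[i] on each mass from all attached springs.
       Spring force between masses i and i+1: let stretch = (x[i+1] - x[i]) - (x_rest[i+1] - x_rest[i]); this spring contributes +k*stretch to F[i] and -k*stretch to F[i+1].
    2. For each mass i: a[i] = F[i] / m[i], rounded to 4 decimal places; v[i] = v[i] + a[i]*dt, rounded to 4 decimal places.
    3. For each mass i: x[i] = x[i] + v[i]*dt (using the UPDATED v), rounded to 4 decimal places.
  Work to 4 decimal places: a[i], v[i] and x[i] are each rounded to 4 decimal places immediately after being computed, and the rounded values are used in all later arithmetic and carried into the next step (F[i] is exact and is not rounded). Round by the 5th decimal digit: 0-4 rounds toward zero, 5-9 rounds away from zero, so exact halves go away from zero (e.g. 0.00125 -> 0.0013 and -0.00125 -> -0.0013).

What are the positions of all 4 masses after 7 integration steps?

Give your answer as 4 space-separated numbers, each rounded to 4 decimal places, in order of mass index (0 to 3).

Answer: 4.1153 9.6004 14.8664 19.0178

Derivation:
Step 0: x=[4.0000 12.0000 15.0000 18.0000] v=[-2.0000 0.0000 0.0000 0.0000]
Step 1: x=[3.8600 11.9000 15.0000 18.0400] v=[-1.4000 -1.0000 0.0000 0.4000]
Step 2: x=[3.7808 11.7012 14.9988 18.1192] v=[-0.7920 -1.9880 -0.0120 0.7920]
Step 3: x=[3.7600 11.4099 14.9941 18.2360] v=[-0.2079 -2.9126 -0.0474 1.1679]
Step 4: x=[3.7922 11.0373 14.9825 18.3880] v=[0.3221 -3.7257 -0.1159 1.5195]
Step 5: x=[3.8693 10.5987 14.9601 18.5718] v=[0.7711 -4.3857 -0.2238 1.8384]
Step 6: x=[3.9810 10.1128 14.9227 18.7834] v=[1.1170 -4.8593 -0.3737 2.1161]
Step 7: x=[4.1153 9.6004 14.8664 19.0178] v=[1.3434 -5.1237 -0.5635 2.3440]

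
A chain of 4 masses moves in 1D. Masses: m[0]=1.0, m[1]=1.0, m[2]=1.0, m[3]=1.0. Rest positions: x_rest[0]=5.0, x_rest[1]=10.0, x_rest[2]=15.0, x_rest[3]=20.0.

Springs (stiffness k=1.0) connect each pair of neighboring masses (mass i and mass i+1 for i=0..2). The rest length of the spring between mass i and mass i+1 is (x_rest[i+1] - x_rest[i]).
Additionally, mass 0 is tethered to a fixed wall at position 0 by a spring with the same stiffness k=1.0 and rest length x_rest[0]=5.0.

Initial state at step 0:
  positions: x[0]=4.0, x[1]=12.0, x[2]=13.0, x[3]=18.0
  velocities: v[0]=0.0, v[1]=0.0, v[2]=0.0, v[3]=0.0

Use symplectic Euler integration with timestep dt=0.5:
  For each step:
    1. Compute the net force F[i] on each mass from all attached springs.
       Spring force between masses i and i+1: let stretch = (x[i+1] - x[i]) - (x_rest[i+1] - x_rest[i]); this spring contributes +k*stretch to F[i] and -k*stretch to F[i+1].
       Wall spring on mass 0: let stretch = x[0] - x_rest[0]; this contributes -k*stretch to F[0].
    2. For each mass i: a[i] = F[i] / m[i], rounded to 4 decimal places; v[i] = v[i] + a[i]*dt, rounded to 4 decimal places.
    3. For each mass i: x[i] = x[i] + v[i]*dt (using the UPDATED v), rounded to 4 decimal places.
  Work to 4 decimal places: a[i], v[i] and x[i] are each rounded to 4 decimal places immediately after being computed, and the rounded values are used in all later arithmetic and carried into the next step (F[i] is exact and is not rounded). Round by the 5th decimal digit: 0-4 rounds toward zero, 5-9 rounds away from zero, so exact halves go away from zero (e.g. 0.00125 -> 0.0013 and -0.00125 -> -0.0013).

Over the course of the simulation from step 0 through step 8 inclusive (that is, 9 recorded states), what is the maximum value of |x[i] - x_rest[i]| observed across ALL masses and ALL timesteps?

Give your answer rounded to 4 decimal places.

Answer: 2.7812

Derivation:
Step 0: x=[4.0000 12.0000 13.0000 18.0000] v=[0.0000 0.0000 0.0000 0.0000]
Step 1: x=[5.0000 10.2500 14.0000 18.0000] v=[2.0000 -3.5000 2.0000 0.0000]
Step 2: x=[6.0625 8.1250 15.0625 18.2500] v=[2.1250 -4.2500 2.1250 0.5000]
Step 3: x=[6.1250 7.2188 15.1875 18.9532] v=[0.1250 -1.8125 0.2500 1.4063]
Step 4: x=[4.9297 8.0313 14.2618 19.9650] v=[-2.3906 1.6250 -1.8515 2.0235]
Step 5: x=[3.2774 9.6261 13.2042 20.8010] v=[-3.3047 3.1895 -2.1152 1.6719]
Step 6: x=[2.3929 10.5282 13.1513 20.9878] v=[-1.7691 1.8042 -0.1059 0.3735]
Step 7: x=[2.9440 10.0523 14.4017 20.4654] v=[1.1021 -0.9519 2.5008 -1.0448]
Step 8: x=[4.5362 8.8866 16.0807 19.6771] v=[3.1843 -2.3314 3.3580 -1.5767]
Max displacement = 2.7812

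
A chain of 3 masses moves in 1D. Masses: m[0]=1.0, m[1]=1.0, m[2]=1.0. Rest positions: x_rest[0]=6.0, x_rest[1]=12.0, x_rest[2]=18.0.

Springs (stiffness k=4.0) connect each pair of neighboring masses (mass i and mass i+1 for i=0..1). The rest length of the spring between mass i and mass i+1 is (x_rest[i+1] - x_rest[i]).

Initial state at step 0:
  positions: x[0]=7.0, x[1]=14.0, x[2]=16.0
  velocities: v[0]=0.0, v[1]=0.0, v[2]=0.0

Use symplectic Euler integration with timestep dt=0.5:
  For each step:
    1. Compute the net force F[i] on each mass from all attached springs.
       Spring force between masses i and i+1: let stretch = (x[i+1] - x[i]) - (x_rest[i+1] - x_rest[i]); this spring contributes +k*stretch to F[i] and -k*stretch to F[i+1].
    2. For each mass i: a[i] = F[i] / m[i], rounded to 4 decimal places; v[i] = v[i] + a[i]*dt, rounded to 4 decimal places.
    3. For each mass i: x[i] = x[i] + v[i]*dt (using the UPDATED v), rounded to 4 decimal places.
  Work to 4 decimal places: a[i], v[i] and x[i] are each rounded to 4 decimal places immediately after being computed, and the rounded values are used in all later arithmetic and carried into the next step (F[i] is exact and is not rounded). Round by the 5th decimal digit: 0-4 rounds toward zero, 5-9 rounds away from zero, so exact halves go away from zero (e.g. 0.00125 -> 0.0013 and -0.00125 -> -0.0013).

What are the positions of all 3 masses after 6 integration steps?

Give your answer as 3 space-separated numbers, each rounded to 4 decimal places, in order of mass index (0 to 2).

Step 0: x=[7.0000 14.0000 16.0000] v=[0.0000 0.0000 0.0000]
Step 1: x=[8.0000 9.0000 20.0000] v=[2.0000 -10.0000 8.0000]
Step 2: x=[4.0000 14.0000 19.0000] v=[-8.0000 10.0000 -2.0000]
Step 3: x=[4.0000 14.0000 19.0000] v=[0.0000 0.0000 0.0000]
Step 4: x=[8.0000 9.0000 20.0000] v=[8.0000 -10.0000 2.0000]
Step 5: x=[7.0000 14.0000 16.0000] v=[-2.0000 10.0000 -8.0000]
Step 6: x=[7.0000 14.0000 16.0000] v=[0.0000 0.0000 0.0000]

Answer: 7.0000 14.0000 16.0000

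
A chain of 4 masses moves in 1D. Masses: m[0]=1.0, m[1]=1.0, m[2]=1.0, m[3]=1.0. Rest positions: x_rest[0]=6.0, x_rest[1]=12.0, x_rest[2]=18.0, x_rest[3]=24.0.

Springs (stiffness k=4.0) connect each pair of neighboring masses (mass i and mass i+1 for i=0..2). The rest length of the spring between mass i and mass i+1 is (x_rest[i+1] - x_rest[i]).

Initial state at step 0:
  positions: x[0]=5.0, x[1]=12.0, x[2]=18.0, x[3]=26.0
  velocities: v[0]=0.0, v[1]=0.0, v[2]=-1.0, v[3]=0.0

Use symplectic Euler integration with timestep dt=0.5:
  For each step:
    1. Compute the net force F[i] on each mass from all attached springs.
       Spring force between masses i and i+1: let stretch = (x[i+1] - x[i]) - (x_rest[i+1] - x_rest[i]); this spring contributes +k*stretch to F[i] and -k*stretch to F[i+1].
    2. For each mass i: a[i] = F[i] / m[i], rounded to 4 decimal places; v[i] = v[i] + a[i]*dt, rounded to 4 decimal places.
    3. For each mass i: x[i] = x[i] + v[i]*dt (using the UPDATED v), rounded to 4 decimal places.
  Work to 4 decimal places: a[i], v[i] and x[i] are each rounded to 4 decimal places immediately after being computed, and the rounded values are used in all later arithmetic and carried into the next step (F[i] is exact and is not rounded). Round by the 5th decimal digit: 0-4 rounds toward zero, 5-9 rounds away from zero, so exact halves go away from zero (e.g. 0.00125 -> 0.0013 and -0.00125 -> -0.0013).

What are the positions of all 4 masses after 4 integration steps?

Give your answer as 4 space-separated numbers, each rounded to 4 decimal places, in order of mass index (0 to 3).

Answer: 7.5000 11.5000 17.5000 22.5000

Derivation:
Step 0: x=[5.0000 12.0000 18.0000 26.0000] v=[0.0000 0.0000 -1.0000 0.0000]
Step 1: x=[6.0000 11.0000 19.5000 24.0000] v=[2.0000 -2.0000 3.0000 -4.0000]
Step 2: x=[6.0000 13.5000 17.0000 23.5000] v=[0.0000 5.0000 -5.0000 -1.0000]
Step 3: x=[7.5000 12.0000 17.5000 22.5000] v=[3.0000 -3.0000 1.0000 -2.0000]
Step 4: x=[7.5000 11.5000 17.5000 22.5000] v=[0.0000 -1.0000 0.0000 0.0000]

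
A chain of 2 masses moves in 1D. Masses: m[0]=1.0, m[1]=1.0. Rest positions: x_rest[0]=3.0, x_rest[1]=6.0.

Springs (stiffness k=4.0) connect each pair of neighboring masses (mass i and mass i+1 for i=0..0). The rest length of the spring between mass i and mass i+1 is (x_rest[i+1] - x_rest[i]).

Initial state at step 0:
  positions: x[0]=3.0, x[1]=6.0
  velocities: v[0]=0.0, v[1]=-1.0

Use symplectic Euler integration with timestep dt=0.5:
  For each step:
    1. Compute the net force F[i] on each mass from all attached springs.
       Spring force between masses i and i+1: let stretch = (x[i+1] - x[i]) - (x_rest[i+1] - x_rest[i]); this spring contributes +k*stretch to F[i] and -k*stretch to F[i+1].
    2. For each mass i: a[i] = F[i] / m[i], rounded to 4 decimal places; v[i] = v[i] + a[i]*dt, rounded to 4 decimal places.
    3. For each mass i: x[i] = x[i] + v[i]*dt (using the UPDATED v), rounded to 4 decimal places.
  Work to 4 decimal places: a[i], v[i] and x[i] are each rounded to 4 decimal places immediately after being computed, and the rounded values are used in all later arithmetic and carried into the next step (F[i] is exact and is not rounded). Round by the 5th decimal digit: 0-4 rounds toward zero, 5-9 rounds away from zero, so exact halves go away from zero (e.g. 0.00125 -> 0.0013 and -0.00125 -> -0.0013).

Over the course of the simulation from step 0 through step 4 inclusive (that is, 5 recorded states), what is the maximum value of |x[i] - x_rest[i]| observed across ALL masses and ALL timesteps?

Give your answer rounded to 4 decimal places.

Answer: 1.0000

Derivation:
Step 0: x=[3.0000 6.0000] v=[0.0000 -1.0000]
Step 1: x=[3.0000 5.5000] v=[0.0000 -1.0000]
Step 2: x=[2.5000 5.5000] v=[-1.0000 0.0000]
Step 3: x=[2.0000 5.5000] v=[-1.0000 0.0000]
Step 4: x=[2.0000 5.0000] v=[0.0000 -1.0000]
Max displacement = 1.0000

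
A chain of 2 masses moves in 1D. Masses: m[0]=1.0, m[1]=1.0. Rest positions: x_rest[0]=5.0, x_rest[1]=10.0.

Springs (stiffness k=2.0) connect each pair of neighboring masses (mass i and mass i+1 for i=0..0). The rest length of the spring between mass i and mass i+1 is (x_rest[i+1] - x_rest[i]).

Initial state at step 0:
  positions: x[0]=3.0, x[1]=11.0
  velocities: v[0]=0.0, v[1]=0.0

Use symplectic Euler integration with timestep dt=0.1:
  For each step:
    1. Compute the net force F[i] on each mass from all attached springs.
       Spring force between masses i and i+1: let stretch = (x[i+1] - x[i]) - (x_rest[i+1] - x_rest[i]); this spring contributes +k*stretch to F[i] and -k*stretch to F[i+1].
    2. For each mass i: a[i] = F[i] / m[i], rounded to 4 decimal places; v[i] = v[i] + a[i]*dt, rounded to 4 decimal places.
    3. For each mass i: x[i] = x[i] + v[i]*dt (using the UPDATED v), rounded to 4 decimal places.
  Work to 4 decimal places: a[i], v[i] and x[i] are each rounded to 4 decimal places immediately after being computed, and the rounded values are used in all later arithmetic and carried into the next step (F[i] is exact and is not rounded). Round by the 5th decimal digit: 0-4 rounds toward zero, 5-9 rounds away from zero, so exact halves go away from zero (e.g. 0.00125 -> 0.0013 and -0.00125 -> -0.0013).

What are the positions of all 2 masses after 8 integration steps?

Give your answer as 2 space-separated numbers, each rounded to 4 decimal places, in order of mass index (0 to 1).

Step 0: x=[3.0000 11.0000] v=[0.0000 0.0000]
Step 1: x=[3.0600 10.9400] v=[0.6000 -0.6000]
Step 2: x=[3.1776 10.8224] v=[1.1760 -1.1760]
Step 3: x=[3.3481 10.6519] v=[1.7050 -1.7050]
Step 4: x=[3.5647 10.4353] v=[2.1658 -2.1658]
Step 5: x=[3.8187 10.1813] v=[2.5399 -2.5399]
Step 6: x=[4.0999 9.9001] v=[2.8124 -2.8124]
Step 7: x=[4.3971 9.6029] v=[2.9724 -2.9724]
Step 8: x=[4.6985 9.3015] v=[3.0136 -3.0136]

Answer: 4.6985 9.3015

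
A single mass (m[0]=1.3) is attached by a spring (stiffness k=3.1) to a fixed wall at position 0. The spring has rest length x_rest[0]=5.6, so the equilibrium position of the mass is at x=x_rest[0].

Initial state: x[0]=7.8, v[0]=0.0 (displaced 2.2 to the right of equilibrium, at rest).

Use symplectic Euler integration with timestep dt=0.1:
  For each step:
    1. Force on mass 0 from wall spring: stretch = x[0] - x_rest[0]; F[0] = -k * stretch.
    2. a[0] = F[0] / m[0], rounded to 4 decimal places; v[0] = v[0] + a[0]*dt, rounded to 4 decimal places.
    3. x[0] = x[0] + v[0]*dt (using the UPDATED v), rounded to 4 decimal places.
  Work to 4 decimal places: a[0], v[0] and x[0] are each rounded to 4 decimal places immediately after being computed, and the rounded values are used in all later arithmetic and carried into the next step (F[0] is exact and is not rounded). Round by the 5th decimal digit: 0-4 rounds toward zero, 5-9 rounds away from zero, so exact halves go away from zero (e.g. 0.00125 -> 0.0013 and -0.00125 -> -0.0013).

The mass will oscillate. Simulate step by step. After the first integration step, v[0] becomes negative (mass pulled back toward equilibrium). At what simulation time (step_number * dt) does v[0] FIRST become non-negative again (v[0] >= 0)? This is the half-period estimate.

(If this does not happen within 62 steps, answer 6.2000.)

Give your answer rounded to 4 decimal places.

Answer: 2.1000

Derivation:
Step 0: x=[7.8000] v=[0.0000]
Step 1: x=[7.7475] v=[-0.5246]
Step 2: x=[7.6438] v=[-1.0367]
Step 3: x=[7.4914] v=[-1.5241]
Step 4: x=[7.2939] v=[-1.9751]
Step 5: x=[7.0560] v=[-2.3790]
Step 6: x=[6.7834] v=[-2.7262]
Step 7: x=[6.4826] v=[-3.0084]
Step 8: x=[6.1607] v=[-3.2189]
Step 9: x=[5.8254] v=[-3.3526]
Step 10: x=[5.4848] v=[-3.4064]
Step 11: x=[5.1469] v=[-3.3789]
Step 12: x=[4.8198] v=[-3.2709]
Step 13: x=[4.5113] v=[-3.0849]
Step 14: x=[4.2288] v=[-2.8253]
Step 15: x=[3.9790] v=[-2.4983]
Step 16: x=[3.7678] v=[-2.1118]
Step 17: x=[3.6003] v=[-1.6749]
Step 18: x=[3.4805] v=[-1.1981]
Step 19: x=[3.4112] v=[-0.6927]
Step 20: x=[3.3941] v=[-0.1708]
Step 21: x=[3.4296] v=[0.3552]
First v>=0 after going negative at step 21, time=2.1000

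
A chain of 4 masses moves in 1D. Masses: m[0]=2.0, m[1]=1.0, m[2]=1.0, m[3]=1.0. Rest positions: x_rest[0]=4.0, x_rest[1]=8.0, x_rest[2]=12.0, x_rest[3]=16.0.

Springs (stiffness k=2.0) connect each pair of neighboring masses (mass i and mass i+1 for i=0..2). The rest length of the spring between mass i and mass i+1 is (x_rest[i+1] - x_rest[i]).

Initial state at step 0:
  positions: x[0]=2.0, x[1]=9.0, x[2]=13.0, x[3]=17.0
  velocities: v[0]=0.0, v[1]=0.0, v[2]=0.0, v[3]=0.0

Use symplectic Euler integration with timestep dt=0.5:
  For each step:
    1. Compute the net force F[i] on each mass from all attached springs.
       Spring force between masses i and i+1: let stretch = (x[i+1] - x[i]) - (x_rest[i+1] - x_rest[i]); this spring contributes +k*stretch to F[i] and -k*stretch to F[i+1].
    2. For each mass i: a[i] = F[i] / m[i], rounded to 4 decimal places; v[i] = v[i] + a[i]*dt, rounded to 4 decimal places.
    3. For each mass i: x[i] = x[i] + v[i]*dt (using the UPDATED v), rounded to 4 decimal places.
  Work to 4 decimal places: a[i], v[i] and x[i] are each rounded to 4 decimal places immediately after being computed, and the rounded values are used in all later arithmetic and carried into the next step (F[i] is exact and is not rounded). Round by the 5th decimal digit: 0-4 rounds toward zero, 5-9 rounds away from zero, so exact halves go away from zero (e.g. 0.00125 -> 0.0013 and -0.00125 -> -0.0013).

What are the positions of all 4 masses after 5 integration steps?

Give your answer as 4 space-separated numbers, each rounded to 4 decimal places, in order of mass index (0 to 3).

Step 0: x=[2.0000 9.0000 13.0000 17.0000] v=[0.0000 0.0000 0.0000 0.0000]
Step 1: x=[2.7500 7.5000 13.0000 17.0000] v=[1.5000 -3.0000 0.0000 0.0000]
Step 2: x=[3.6875 6.3750 12.2500 17.0000] v=[1.8750 -2.2500 -1.5000 0.0000]
Step 3: x=[4.2969 6.8438 10.9375 16.6250] v=[1.2188 0.9375 -2.6250 -0.7500]
Step 4: x=[4.5431 8.0860 10.4219 15.4063] v=[0.4923 2.4843 -1.0312 -2.4375]
Step 5: x=[4.6750 8.7247 11.2306 13.6954] v=[0.2638 1.2773 1.6173 -3.4219]

Answer: 4.6750 8.7247 11.2306 13.6954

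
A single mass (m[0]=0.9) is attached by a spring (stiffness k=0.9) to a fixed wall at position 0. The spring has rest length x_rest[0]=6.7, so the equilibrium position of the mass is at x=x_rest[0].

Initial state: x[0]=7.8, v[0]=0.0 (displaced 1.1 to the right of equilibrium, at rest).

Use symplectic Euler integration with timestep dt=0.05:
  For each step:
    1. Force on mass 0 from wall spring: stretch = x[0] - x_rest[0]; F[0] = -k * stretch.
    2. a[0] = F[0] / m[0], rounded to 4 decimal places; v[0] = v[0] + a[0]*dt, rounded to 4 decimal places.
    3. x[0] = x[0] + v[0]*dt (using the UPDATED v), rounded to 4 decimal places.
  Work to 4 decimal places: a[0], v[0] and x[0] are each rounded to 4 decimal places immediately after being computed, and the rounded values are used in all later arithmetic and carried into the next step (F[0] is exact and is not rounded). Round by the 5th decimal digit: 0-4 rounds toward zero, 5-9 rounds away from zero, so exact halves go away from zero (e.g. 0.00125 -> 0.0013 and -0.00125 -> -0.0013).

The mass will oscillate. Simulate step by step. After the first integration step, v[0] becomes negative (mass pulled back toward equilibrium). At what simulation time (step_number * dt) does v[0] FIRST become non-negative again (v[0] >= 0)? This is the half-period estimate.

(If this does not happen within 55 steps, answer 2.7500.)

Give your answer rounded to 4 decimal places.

Step 0: x=[7.8000] v=[0.0000]
Step 1: x=[7.7973] v=[-0.0550]
Step 2: x=[7.7918] v=[-0.1099]
Step 3: x=[7.7836] v=[-0.1645]
Step 4: x=[7.7727] v=[-0.2187]
Step 5: x=[7.7591] v=[-0.2723]
Step 6: x=[7.7428] v=[-0.3253]
Step 7: x=[7.7239] v=[-0.3774]
Step 8: x=[7.7025] v=[-0.4286]
Step 9: x=[7.6786] v=[-0.4787]
Step 10: x=[7.6522] v=[-0.5276]
Step 11: x=[7.6234] v=[-0.5752]
Step 12: x=[7.5923] v=[-0.6214]
Step 13: x=[7.5590] v=[-0.6660]
Step 14: x=[7.5236] v=[-0.7090]
Step 15: x=[7.4861] v=[-0.7502]
Step 16: x=[7.4466] v=[-0.7895]
Step 17: x=[7.4053] v=[-0.8268]
Step 18: x=[7.3622] v=[-0.8621]
Step 19: x=[7.3174] v=[-0.8952]
Step 20: x=[7.2711] v=[-0.9261]
Step 21: x=[7.2234] v=[-0.9547]
Step 22: x=[7.1744] v=[-0.9809]
Step 23: x=[7.1242] v=[-1.0046]
Step 24: x=[7.0729] v=[-1.0258]
Step 25: x=[7.0207] v=[-1.0444]
Step 26: x=[6.9677] v=[-1.0604]
Step 27: x=[6.9140] v=[-1.0738]
Step 28: x=[6.8598] v=[-1.0845]
Step 29: x=[6.8052] v=[-1.0925]
Step 30: x=[6.7503] v=[-1.0978]
Step 31: x=[6.6953] v=[-1.1003]
Step 32: x=[6.6403] v=[-1.1001]
Step 33: x=[6.5854] v=[-1.0971]
Step 34: x=[6.5308] v=[-1.0914]
Step 35: x=[6.4767] v=[-1.0829]
Step 36: x=[6.4231] v=[-1.0717]
Step 37: x=[6.3702] v=[-1.0579]
Step 38: x=[6.3181] v=[-1.0414]
Step 39: x=[6.2670] v=[-1.0223]
Step 40: x=[6.2170] v=[-1.0007]
Step 41: x=[6.1682] v=[-0.9766]
Step 42: x=[6.1207] v=[-0.9500]
Step 43: x=[6.0747] v=[-0.9210]
Step 44: x=[6.0302] v=[-0.8897]
Step 45: x=[5.9874] v=[-0.8562]
Step 46: x=[5.9464] v=[-0.8206]
Step 47: x=[5.9073] v=[-0.7829]
Step 48: x=[5.8701] v=[-0.7433]
Step 49: x=[5.8350] v=[-0.7018]
Step 50: x=[5.8021] v=[-0.6586]
Step 51: x=[5.7714] v=[-0.6137]
Step 52: x=[5.7430] v=[-0.5673]
Step 53: x=[5.7170] v=[-0.5195]
Step 54: x=[5.6935] v=[-0.4704]
Step 55: x=[5.6725] v=[-0.4201]
v[0] did not become non-negative within 55 steps; using fallback time=2.7500

Answer: 2.7500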